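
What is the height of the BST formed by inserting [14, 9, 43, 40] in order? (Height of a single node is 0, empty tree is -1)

Insertion order: [14, 9, 43, 40]
Tree (level-order array): [14, 9, 43, None, None, 40]
Compute height bottom-up (empty subtree = -1):
  height(9) = 1 + max(-1, -1) = 0
  height(40) = 1 + max(-1, -1) = 0
  height(43) = 1 + max(0, -1) = 1
  height(14) = 1 + max(0, 1) = 2
Height = 2


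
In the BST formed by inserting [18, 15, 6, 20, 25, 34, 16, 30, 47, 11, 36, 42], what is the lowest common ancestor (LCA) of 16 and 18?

Tree insertion order: [18, 15, 6, 20, 25, 34, 16, 30, 47, 11, 36, 42]
Tree (level-order array): [18, 15, 20, 6, 16, None, 25, None, 11, None, None, None, 34, None, None, 30, 47, None, None, 36, None, None, 42]
In a BST, the LCA of p=16, q=18 is the first node v on the
root-to-leaf path with p <= v <= q (go left if both < v, right if both > v).
Walk from root:
  at 18: 16 <= 18 <= 18, this is the LCA
LCA = 18


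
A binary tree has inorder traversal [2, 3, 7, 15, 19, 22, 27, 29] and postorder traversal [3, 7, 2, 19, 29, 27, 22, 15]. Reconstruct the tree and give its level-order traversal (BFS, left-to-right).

Inorder:   [2, 3, 7, 15, 19, 22, 27, 29]
Postorder: [3, 7, 2, 19, 29, 27, 22, 15]
Algorithm: postorder visits root last, so walk postorder right-to-left;
each value is the root of the current inorder slice — split it at that
value, recurse on the right subtree first, then the left.
Recursive splits:
  root=15; inorder splits into left=[2, 3, 7], right=[19, 22, 27, 29]
  root=22; inorder splits into left=[19], right=[27, 29]
  root=27; inorder splits into left=[], right=[29]
  root=29; inorder splits into left=[], right=[]
  root=19; inorder splits into left=[], right=[]
  root=2; inorder splits into left=[], right=[3, 7]
  root=7; inorder splits into left=[3], right=[]
  root=3; inorder splits into left=[], right=[]
Reconstructed level-order: [15, 2, 22, 7, 19, 27, 3, 29]


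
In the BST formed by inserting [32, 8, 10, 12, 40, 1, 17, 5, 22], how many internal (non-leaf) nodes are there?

Tree built from: [32, 8, 10, 12, 40, 1, 17, 5, 22]
Tree (level-order array): [32, 8, 40, 1, 10, None, None, None, 5, None, 12, None, None, None, 17, None, 22]
Rule: An internal node has at least one child.
Per-node child counts:
  node 32: 2 child(ren)
  node 8: 2 child(ren)
  node 1: 1 child(ren)
  node 5: 0 child(ren)
  node 10: 1 child(ren)
  node 12: 1 child(ren)
  node 17: 1 child(ren)
  node 22: 0 child(ren)
  node 40: 0 child(ren)
Matching nodes: [32, 8, 1, 10, 12, 17]
Count of internal (non-leaf) nodes: 6


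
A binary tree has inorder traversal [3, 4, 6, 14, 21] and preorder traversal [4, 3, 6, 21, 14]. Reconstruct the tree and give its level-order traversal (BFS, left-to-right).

Inorder:  [3, 4, 6, 14, 21]
Preorder: [4, 3, 6, 21, 14]
Algorithm: preorder visits root first, so consume preorder in order;
for each root, split the current inorder slice at that value into
left-subtree inorder and right-subtree inorder, then recurse.
Recursive splits:
  root=4; inorder splits into left=[3], right=[6, 14, 21]
  root=3; inorder splits into left=[], right=[]
  root=6; inorder splits into left=[], right=[14, 21]
  root=21; inorder splits into left=[14], right=[]
  root=14; inorder splits into left=[], right=[]
Reconstructed level-order: [4, 3, 6, 21, 14]


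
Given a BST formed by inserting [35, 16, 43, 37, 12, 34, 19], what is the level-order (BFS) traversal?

Tree insertion order: [35, 16, 43, 37, 12, 34, 19]
Tree (level-order array): [35, 16, 43, 12, 34, 37, None, None, None, 19]
BFS from the root, enqueuing left then right child of each popped node:
  queue [35] -> pop 35, enqueue [16, 43], visited so far: [35]
  queue [16, 43] -> pop 16, enqueue [12, 34], visited so far: [35, 16]
  queue [43, 12, 34] -> pop 43, enqueue [37], visited so far: [35, 16, 43]
  queue [12, 34, 37] -> pop 12, enqueue [none], visited so far: [35, 16, 43, 12]
  queue [34, 37] -> pop 34, enqueue [19], visited so far: [35, 16, 43, 12, 34]
  queue [37, 19] -> pop 37, enqueue [none], visited so far: [35, 16, 43, 12, 34, 37]
  queue [19] -> pop 19, enqueue [none], visited so far: [35, 16, 43, 12, 34, 37, 19]
Result: [35, 16, 43, 12, 34, 37, 19]


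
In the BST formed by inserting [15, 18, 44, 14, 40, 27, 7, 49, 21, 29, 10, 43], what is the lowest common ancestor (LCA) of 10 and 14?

Tree insertion order: [15, 18, 44, 14, 40, 27, 7, 49, 21, 29, 10, 43]
Tree (level-order array): [15, 14, 18, 7, None, None, 44, None, 10, 40, 49, None, None, 27, 43, None, None, 21, 29]
In a BST, the LCA of p=10, q=14 is the first node v on the
root-to-leaf path with p <= v <= q (go left if both < v, right if both > v).
Walk from root:
  at 15: both 10 and 14 < 15, go left
  at 14: 10 <= 14 <= 14, this is the LCA
LCA = 14


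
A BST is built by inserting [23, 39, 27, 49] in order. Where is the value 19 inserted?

Starting tree (level order): [23, None, 39, 27, 49]
Insertion path: 23
Result: insert 19 as left child of 23
Final tree (level order): [23, 19, 39, None, None, 27, 49]


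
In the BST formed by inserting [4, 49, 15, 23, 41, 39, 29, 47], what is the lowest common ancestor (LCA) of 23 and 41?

Tree insertion order: [4, 49, 15, 23, 41, 39, 29, 47]
Tree (level-order array): [4, None, 49, 15, None, None, 23, None, 41, 39, 47, 29]
In a BST, the LCA of p=23, q=41 is the first node v on the
root-to-leaf path with p <= v <= q (go left if both < v, right if both > v).
Walk from root:
  at 4: both 23 and 41 > 4, go right
  at 49: both 23 and 41 < 49, go left
  at 15: both 23 and 41 > 15, go right
  at 23: 23 <= 23 <= 41, this is the LCA
LCA = 23


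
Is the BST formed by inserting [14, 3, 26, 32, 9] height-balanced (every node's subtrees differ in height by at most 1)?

Tree (level-order array): [14, 3, 26, None, 9, None, 32]
Definition: a tree is height-balanced if, at every node, |h(left) - h(right)| <= 1 (empty subtree has height -1).
Bottom-up per-node check:
  node 9: h_left=-1, h_right=-1, diff=0 [OK], height=0
  node 3: h_left=-1, h_right=0, diff=1 [OK], height=1
  node 32: h_left=-1, h_right=-1, diff=0 [OK], height=0
  node 26: h_left=-1, h_right=0, diff=1 [OK], height=1
  node 14: h_left=1, h_right=1, diff=0 [OK], height=2
All nodes satisfy the balance condition.
Result: Balanced


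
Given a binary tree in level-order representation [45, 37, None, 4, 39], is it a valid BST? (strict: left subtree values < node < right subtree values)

Level-order array: [45, 37, None, 4, 39]
Validate using subtree bounds (lo, hi): at each node, require lo < value < hi,
then recurse left with hi=value and right with lo=value.
Preorder trace (stopping at first violation):
  at node 45 with bounds (-inf, +inf): OK
  at node 37 with bounds (-inf, 45): OK
  at node 4 with bounds (-inf, 37): OK
  at node 39 with bounds (37, 45): OK
No violation found at any node.
Result: Valid BST


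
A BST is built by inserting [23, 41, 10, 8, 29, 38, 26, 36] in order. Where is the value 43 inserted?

Starting tree (level order): [23, 10, 41, 8, None, 29, None, None, None, 26, 38, None, None, 36]
Insertion path: 23 -> 41
Result: insert 43 as right child of 41
Final tree (level order): [23, 10, 41, 8, None, 29, 43, None, None, 26, 38, None, None, None, None, 36]


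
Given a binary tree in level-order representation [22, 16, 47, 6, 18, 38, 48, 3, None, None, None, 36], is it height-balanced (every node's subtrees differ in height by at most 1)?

Tree (level-order array): [22, 16, 47, 6, 18, 38, 48, 3, None, None, None, 36]
Definition: a tree is height-balanced if, at every node, |h(left) - h(right)| <= 1 (empty subtree has height -1).
Bottom-up per-node check:
  node 3: h_left=-1, h_right=-1, diff=0 [OK], height=0
  node 6: h_left=0, h_right=-1, diff=1 [OK], height=1
  node 18: h_left=-1, h_right=-1, diff=0 [OK], height=0
  node 16: h_left=1, h_right=0, diff=1 [OK], height=2
  node 36: h_left=-1, h_right=-1, diff=0 [OK], height=0
  node 38: h_left=0, h_right=-1, diff=1 [OK], height=1
  node 48: h_left=-1, h_right=-1, diff=0 [OK], height=0
  node 47: h_left=1, h_right=0, diff=1 [OK], height=2
  node 22: h_left=2, h_right=2, diff=0 [OK], height=3
All nodes satisfy the balance condition.
Result: Balanced


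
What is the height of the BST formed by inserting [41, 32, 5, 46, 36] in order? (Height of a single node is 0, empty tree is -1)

Insertion order: [41, 32, 5, 46, 36]
Tree (level-order array): [41, 32, 46, 5, 36]
Compute height bottom-up (empty subtree = -1):
  height(5) = 1 + max(-1, -1) = 0
  height(36) = 1 + max(-1, -1) = 0
  height(32) = 1 + max(0, 0) = 1
  height(46) = 1 + max(-1, -1) = 0
  height(41) = 1 + max(1, 0) = 2
Height = 2


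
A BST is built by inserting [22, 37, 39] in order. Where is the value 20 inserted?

Starting tree (level order): [22, None, 37, None, 39]
Insertion path: 22
Result: insert 20 as left child of 22
Final tree (level order): [22, 20, 37, None, None, None, 39]


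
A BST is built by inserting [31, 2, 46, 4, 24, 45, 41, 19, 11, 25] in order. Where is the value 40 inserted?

Starting tree (level order): [31, 2, 46, None, 4, 45, None, None, 24, 41, None, 19, 25, None, None, 11]
Insertion path: 31 -> 46 -> 45 -> 41
Result: insert 40 as left child of 41
Final tree (level order): [31, 2, 46, None, 4, 45, None, None, 24, 41, None, 19, 25, 40, None, 11]


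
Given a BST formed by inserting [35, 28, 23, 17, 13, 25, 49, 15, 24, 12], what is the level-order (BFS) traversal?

Tree insertion order: [35, 28, 23, 17, 13, 25, 49, 15, 24, 12]
Tree (level-order array): [35, 28, 49, 23, None, None, None, 17, 25, 13, None, 24, None, 12, 15]
BFS from the root, enqueuing left then right child of each popped node:
  queue [35] -> pop 35, enqueue [28, 49], visited so far: [35]
  queue [28, 49] -> pop 28, enqueue [23], visited so far: [35, 28]
  queue [49, 23] -> pop 49, enqueue [none], visited so far: [35, 28, 49]
  queue [23] -> pop 23, enqueue [17, 25], visited so far: [35, 28, 49, 23]
  queue [17, 25] -> pop 17, enqueue [13], visited so far: [35, 28, 49, 23, 17]
  queue [25, 13] -> pop 25, enqueue [24], visited so far: [35, 28, 49, 23, 17, 25]
  queue [13, 24] -> pop 13, enqueue [12, 15], visited so far: [35, 28, 49, 23, 17, 25, 13]
  queue [24, 12, 15] -> pop 24, enqueue [none], visited so far: [35, 28, 49, 23, 17, 25, 13, 24]
  queue [12, 15] -> pop 12, enqueue [none], visited so far: [35, 28, 49, 23, 17, 25, 13, 24, 12]
  queue [15] -> pop 15, enqueue [none], visited so far: [35, 28, 49, 23, 17, 25, 13, 24, 12, 15]
Result: [35, 28, 49, 23, 17, 25, 13, 24, 12, 15]


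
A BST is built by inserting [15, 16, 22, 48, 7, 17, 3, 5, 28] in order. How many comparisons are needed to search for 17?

Search path for 17: 15 -> 16 -> 22 -> 17
Found: True
Comparisons: 4


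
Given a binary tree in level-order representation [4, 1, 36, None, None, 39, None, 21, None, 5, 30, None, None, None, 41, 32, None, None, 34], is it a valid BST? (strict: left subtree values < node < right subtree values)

Level-order array: [4, 1, 36, None, None, 39, None, 21, None, 5, 30, None, None, None, 41, 32, None, None, 34]
Validate using subtree bounds (lo, hi): at each node, require lo < value < hi,
then recurse left with hi=value and right with lo=value.
Preorder trace (stopping at first violation):
  at node 4 with bounds (-inf, +inf): OK
  at node 1 with bounds (-inf, 4): OK
  at node 36 with bounds (4, +inf): OK
  at node 39 with bounds (4, 36): VIOLATION
Node 39 violates its bound: not (4 < 39 < 36).
Result: Not a valid BST


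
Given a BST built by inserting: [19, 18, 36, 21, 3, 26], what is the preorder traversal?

Tree insertion order: [19, 18, 36, 21, 3, 26]
Tree (level-order array): [19, 18, 36, 3, None, 21, None, None, None, None, 26]
Preorder traversal: [19, 18, 3, 36, 21, 26]


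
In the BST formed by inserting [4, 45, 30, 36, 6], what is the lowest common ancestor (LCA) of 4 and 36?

Tree insertion order: [4, 45, 30, 36, 6]
Tree (level-order array): [4, None, 45, 30, None, 6, 36]
In a BST, the LCA of p=4, q=36 is the first node v on the
root-to-leaf path with p <= v <= q (go left if both < v, right if both > v).
Walk from root:
  at 4: 4 <= 4 <= 36, this is the LCA
LCA = 4


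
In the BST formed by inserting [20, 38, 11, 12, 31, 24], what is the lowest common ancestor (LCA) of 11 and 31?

Tree insertion order: [20, 38, 11, 12, 31, 24]
Tree (level-order array): [20, 11, 38, None, 12, 31, None, None, None, 24]
In a BST, the LCA of p=11, q=31 is the first node v on the
root-to-leaf path with p <= v <= q (go left if both < v, right if both > v).
Walk from root:
  at 20: 11 <= 20 <= 31, this is the LCA
LCA = 20


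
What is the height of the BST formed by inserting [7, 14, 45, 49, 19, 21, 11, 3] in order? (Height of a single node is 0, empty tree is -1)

Insertion order: [7, 14, 45, 49, 19, 21, 11, 3]
Tree (level-order array): [7, 3, 14, None, None, 11, 45, None, None, 19, 49, None, 21]
Compute height bottom-up (empty subtree = -1):
  height(3) = 1 + max(-1, -1) = 0
  height(11) = 1 + max(-1, -1) = 0
  height(21) = 1 + max(-1, -1) = 0
  height(19) = 1 + max(-1, 0) = 1
  height(49) = 1 + max(-1, -1) = 0
  height(45) = 1 + max(1, 0) = 2
  height(14) = 1 + max(0, 2) = 3
  height(7) = 1 + max(0, 3) = 4
Height = 4


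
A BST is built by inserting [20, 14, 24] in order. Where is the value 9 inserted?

Starting tree (level order): [20, 14, 24]
Insertion path: 20 -> 14
Result: insert 9 as left child of 14
Final tree (level order): [20, 14, 24, 9]


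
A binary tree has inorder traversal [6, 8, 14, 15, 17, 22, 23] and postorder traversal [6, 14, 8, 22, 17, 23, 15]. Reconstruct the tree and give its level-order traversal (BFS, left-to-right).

Inorder:   [6, 8, 14, 15, 17, 22, 23]
Postorder: [6, 14, 8, 22, 17, 23, 15]
Algorithm: postorder visits root last, so walk postorder right-to-left;
each value is the root of the current inorder slice — split it at that
value, recurse on the right subtree first, then the left.
Recursive splits:
  root=15; inorder splits into left=[6, 8, 14], right=[17, 22, 23]
  root=23; inorder splits into left=[17, 22], right=[]
  root=17; inorder splits into left=[], right=[22]
  root=22; inorder splits into left=[], right=[]
  root=8; inorder splits into left=[6], right=[14]
  root=14; inorder splits into left=[], right=[]
  root=6; inorder splits into left=[], right=[]
Reconstructed level-order: [15, 8, 23, 6, 14, 17, 22]


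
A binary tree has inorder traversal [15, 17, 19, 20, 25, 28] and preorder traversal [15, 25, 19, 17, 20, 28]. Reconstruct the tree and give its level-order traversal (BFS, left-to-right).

Inorder:  [15, 17, 19, 20, 25, 28]
Preorder: [15, 25, 19, 17, 20, 28]
Algorithm: preorder visits root first, so consume preorder in order;
for each root, split the current inorder slice at that value into
left-subtree inorder and right-subtree inorder, then recurse.
Recursive splits:
  root=15; inorder splits into left=[], right=[17, 19, 20, 25, 28]
  root=25; inorder splits into left=[17, 19, 20], right=[28]
  root=19; inorder splits into left=[17], right=[20]
  root=17; inorder splits into left=[], right=[]
  root=20; inorder splits into left=[], right=[]
  root=28; inorder splits into left=[], right=[]
Reconstructed level-order: [15, 25, 19, 28, 17, 20]


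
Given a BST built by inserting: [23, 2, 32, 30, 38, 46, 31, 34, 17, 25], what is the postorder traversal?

Tree insertion order: [23, 2, 32, 30, 38, 46, 31, 34, 17, 25]
Tree (level-order array): [23, 2, 32, None, 17, 30, 38, None, None, 25, 31, 34, 46]
Postorder traversal: [17, 2, 25, 31, 30, 34, 46, 38, 32, 23]


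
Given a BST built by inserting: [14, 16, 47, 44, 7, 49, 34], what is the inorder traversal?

Tree insertion order: [14, 16, 47, 44, 7, 49, 34]
Tree (level-order array): [14, 7, 16, None, None, None, 47, 44, 49, 34]
Inorder traversal: [7, 14, 16, 34, 44, 47, 49]


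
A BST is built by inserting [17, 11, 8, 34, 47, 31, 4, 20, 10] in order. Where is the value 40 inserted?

Starting tree (level order): [17, 11, 34, 8, None, 31, 47, 4, 10, 20]
Insertion path: 17 -> 34 -> 47
Result: insert 40 as left child of 47
Final tree (level order): [17, 11, 34, 8, None, 31, 47, 4, 10, 20, None, 40]


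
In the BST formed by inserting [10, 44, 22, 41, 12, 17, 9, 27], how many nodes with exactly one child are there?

Tree built from: [10, 44, 22, 41, 12, 17, 9, 27]
Tree (level-order array): [10, 9, 44, None, None, 22, None, 12, 41, None, 17, 27]
Rule: These are nodes with exactly 1 non-null child.
Per-node child counts:
  node 10: 2 child(ren)
  node 9: 0 child(ren)
  node 44: 1 child(ren)
  node 22: 2 child(ren)
  node 12: 1 child(ren)
  node 17: 0 child(ren)
  node 41: 1 child(ren)
  node 27: 0 child(ren)
Matching nodes: [44, 12, 41]
Count of nodes with exactly one child: 3


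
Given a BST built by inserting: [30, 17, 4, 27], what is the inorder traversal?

Tree insertion order: [30, 17, 4, 27]
Tree (level-order array): [30, 17, None, 4, 27]
Inorder traversal: [4, 17, 27, 30]


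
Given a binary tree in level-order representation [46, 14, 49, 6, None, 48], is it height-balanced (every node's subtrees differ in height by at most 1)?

Tree (level-order array): [46, 14, 49, 6, None, 48]
Definition: a tree is height-balanced if, at every node, |h(left) - h(right)| <= 1 (empty subtree has height -1).
Bottom-up per-node check:
  node 6: h_left=-1, h_right=-1, diff=0 [OK], height=0
  node 14: h_left=0, h_right=-1, diff=1 [OK], height=1
  node 48: h_left=-1, h_right=-1, diff=0 [OK], height=0
  node 49: h_left=0, h_right=-1, diff=1 [OK], height=1
  node 46: h_left=1, h_right=1, diff=0 [OK], height=2
All nodes satisfy the balance condition.
Result: Balanced


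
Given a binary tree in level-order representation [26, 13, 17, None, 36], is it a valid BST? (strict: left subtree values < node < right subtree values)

Level-order array: [26, 13, 17, None, 36]
Validate using subtree bounds (lo, hi): at each node, require lo < value < hi,
then recurse left with hi=value and right with lo=value.
Preorder trace (stopping at first violation):
  at node 26 with bounds (-inf, +inf): OK
  at node 13 with bounds (-inf, 26): OK
  at node 36 with bounds (13, 26): VIOLATION
Node 36 violates its bound: not (13 < 36 < 26).
Result: Not a valid BST


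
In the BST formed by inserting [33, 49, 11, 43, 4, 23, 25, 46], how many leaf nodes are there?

Tree built from: [33, 49, 11, 43, 4, 23, 25, 46]
Tree (level-order array): [33, 11, 49, 4, 23, 43, None, None, None, None, 25, None, 46]
Rule: A leaf has 0 children.
Per-node child counts:
  node 33: 2 child(ren)
  node 11: 2 child(ren)
  node 4: 0 child(ren)
  node 23: 1 child(ren)
  node 25: 0 child(ren)
  node 49: 1 child(ren)
  node 43: 1 child(ren)
  node 46: 0 child(ren)
Matching nodes: [4, 25, 46]
Count of leaf nodes: 3


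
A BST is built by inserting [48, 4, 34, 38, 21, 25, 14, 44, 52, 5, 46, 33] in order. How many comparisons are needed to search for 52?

Search path for 52: 48 -> 52
Found: True
Comparisons: 2


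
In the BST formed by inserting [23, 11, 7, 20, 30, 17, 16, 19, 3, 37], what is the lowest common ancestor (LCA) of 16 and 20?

Tree insertion order: [23, 11, 7, 20, 30, 17, 16, 19, 3, 37]
Tree (level-order array): [23, 11, 30, 7, 20, None, 37, 3, None, 17, None, None, None, None, None, 16, 19]
In a BST, the LCA of p=16, q=20 is the first node v on the
root-to-leaf path with p <= v <= q (go left if both < v, right if both > v).
Walk from root:
  at 23: both 16 and 20 < 23, go left
  at 11: both 16 and 20 > 11, go right
  at 20: 16 <= 20 <= 20, this is the LCA
LCA = 20


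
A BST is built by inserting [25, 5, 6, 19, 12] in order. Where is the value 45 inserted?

Starting tree (level order): [25, 5, None, None, 6, None, 19, 12]
Insertion path: 25
Result: insert 45 as right child of 25
Final tree (level order): [25, 5, 45, None, 6, None, None, None, 19, 12]


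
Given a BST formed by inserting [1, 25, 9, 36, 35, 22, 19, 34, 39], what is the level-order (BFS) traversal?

Tree insertion order: [1, 25, 9, 36, 35, 22, 19, 34, 39]
Tree (level-order array): [1, None, 25, 9, 36, None, 22, 35, 39, 19, None, 34]
BFS from the root, enqueuing left then right child of each popped node:
  queue [1] -> pop 1, enqueue [25], visited so far: [1]
  queue [25] -> pop 25, enqueue [9, 36], visited so far: [1, 25]
  queue [9, 36] -> pop 9, enqueue [22], visited so far: [1, 25, 9]
  queue [36, 22] -> pop 36, enqueue [35, 39], visited so far: [1, 25, 9, 36]
  queue [22, 35, 39] -> pop 22, enqueue [19], visited so far: [1, 25, 9, 36, 22]
  queue [35, 39, 19] -> pop 35, enqueue [34], visited so far: [1, 25, 9, 36, 22, 35]
  queue [39, 19, 34] -> pop 39, enqueue [none], visited so far: [1, 25, 9, 36, 22, 35, 39]
  queue [19, 34] -> pop 19, enqueue [none], visited so far: [1, 25, 9, 36, 22, 35, 39, 19]
  queue [34] -> pop 34, enqueue [none], visited so far: [1, 25, 9, 36, 22, 35, 39, 19, 34]
Result: [1, 25, 9, 36, 22, 35, 39, 19, 34]


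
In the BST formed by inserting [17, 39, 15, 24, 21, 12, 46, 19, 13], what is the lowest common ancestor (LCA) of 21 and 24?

Tree insertion order: [17, 39, 15, 24, 21, 12, 46, 19, 13]
Tree (level-order array): [17, 15, 39, 12, None, 24, 46, None, 13, 21, None, None, None, None, None, 19]
In a BST, the LCA of p=21, q=24 is the first node v on the
root-to-leaf path with p <= v <= q (go left if both < v, right if both > v).
Walk from root:
  at 17: both 21 and 24 > 17, go right
  at 39: both 21 and 24 < 39, go left
  at 24: 21 <= 24 <= 24, this is the LCA
LCA = 24


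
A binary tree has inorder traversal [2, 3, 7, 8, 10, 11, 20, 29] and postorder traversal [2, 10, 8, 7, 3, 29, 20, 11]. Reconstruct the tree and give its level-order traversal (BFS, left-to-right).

Inorder:   [2, 3, 7, 8, 10, 11, 20, 29]
Postorder: [2, 10, 8, 7, 3, 29, 20, 11]
Algorithm: postorder visits root last, so walk postorder right-to-left;
each value is the root of the current inorder slice — split it at that
value, recurse on the right subtree first, then the left.
Recursive splits:
  root=11; inorder splits into left=[2, 3, 7, 8, 10], right=[20, 29]
  root=20; inorder splits into left=[], right=[29]
  root=29; inorder splits into left=[], right=[]
  root=3; inorder splits into left=[2], right=[7, 8, 10]
  root=7; inorder splits into left=[], right=[8, 10]
  root=8; inorder splits into left=[], right=[10]
  root=10; inorder splits into left=[], right=[]
  root=2; inorder splits into left=[], right=[]
Reconstructed level-order: [11, 3, 20, 2, 7, 29, 8, 10]


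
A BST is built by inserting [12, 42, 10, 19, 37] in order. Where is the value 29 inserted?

Starting tree (level order): [12, 10, 42, None, None, 19, None, None, 37]
Insertion path: 12 -> 42 -> 19 -> 37
Result: insert 29 as left child of 37
Final tree (level order): [12, 10, 42, None, None, 19, None, None, 37, 29]


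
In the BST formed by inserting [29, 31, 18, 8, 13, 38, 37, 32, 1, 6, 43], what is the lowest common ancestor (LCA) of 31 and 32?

Tree insertion order: [29, 31, 18, 8, 13, 38, 37, 32, 1, 6, 43]
Tree (level-order array): [29, 18, 31, 8, None, None, 38, 1, 13, 37, 43, None, 6, None, None, 32]
In a BST, the LCA of p=31, q=32 is the first node v on the
root-to-leaf path with p <= v <= q (go left if both < v, right if both > v).
Walk from root:
  at 29: both 31 and 32 > 29, go right
  at 31: 31 <= 31 <= 32, this is the LCA
LCA = 31


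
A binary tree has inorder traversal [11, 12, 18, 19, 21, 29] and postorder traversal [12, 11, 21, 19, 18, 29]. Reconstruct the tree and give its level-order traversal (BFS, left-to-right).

Inorder:   [11, 12, 18, 19, 21, 29]
Postorder: [12, 11, 21, 19, 18, 29]
Algorithm: postorder visits root last, so walk postorder right-to-left;
each value is the root of the current inorder slice — split it at that
value, recurse on the right subtree first, then the left.
Recursive splits:
  root=29; inorder splits into left=[11, 12, 18, 19, 21], right=[]
  root=18; inorder splits into left=[11, 12], right=[19, 21]
  root=19; inorder splits into left=[], right=[21]
  root=21; inorder splits into left=[], right=[]
  root=11; inorder splits into left=[], right=[12]
  root=12; inorder splits into left=[], right=[]
Reconstructed level-order: [29, 18, 11, 19, 12, 21]


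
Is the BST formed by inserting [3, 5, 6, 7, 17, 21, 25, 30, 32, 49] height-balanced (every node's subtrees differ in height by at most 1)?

Tree (level-order array): [3, None, 5, None, 6, None, 7, None, 17, None, 21, None, 25, None, 30, None, 32, None, 49]
Definition: a tree is height-balanced if, at every node, |h(left) - h(right)| <= 1 (empty subtree has height -1).
Bottom-up per-node check:
  node 49: h_left=-1, h_right=-1, diff=0 [OK], height=0
  node 32: h_left=-1, h_right=0, diff=1 [OK], height=1
  node 30: h_left=-1, h_right=1, diff=2 [FAIL (|-1-1|=2 > 1)], height=2
  node 25: h_left=-1, h_right=2, diff=3 [FAIL (|-1-2|=3 > 1)], height=3
  node 21: h_left=-1, h_right=3, diff=4 [FAIL (|-1-3|=4 > 1)], height=4
  node 17: h_left=-1, h_right=4, diff=5 [FAIL (|-1-4|=5 > 1)], height=5
  node 7: h_left=-1, h_right=5, diff=6 [FAIL (|-1-5|=6 > 1)], height=6
  node 6: h_left=-1, h_right=6, diff=7 [FAIL (|-1-6|=7 > 1)], height=7
  node 5: h_left=-1, h_right=7, diff=8 [FAIL (|-1-7|=8 > 1)], height=8
  node 3: h_left=-1, h_right=8, diff=9 [FAIL (|-1-8|=9 > 1)], height=9
Node 30 violates the condition: |-1 - 1| = 2 > 1.
Result: Not balanced


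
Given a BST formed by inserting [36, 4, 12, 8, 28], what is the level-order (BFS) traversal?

Tree insertion order: [36, 4, 12, 8, 28]
Tree (level-order array): [36, 4, None, None, 12, 8, 28]
BFS from the root, enqueuing left then right child of each popped node:
  queue [36] -> pop 36, enqueue [4], visited so far: [36]
  queue [4] -> pop 4, enqueue [12], visited so far: [36, 4]
  queue [12] -> pop 12, enqueue [8, 28], visited so far: [36, 4, 12]
  queue [8, 28] -> pop 8, enqueue [none], visited so far: [36, 4, 12, 8]
  queue [28] -> pop 28, enqueue [none], visited so far: [36, 4, 12, 8, 28]
Result: [36, 4, 12, 8, 28]


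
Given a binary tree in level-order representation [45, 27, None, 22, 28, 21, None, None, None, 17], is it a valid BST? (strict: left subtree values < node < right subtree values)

Level-order array: [45, 27, None, 22, 28, 21, None, None, None, 17]
Validate using subtree bounds (lo, hi): at each node, require lo < value < hi,
then recurse left with hi=value and right with lo=value.
Preorder trace (stopping at first violation):
  at node 45 with bounds (-inf, +inf): OK
  at node 27 with bounds (-inf, 45): OK
  at node 22 with bounds (-inf, 27): OK
  at node 21 with bounds (-inf, 22): OK
  at node 17 with bounds (-inf, 21): OK
  at node 28 with bounds (27, 45): OK
No violation found at any node.
Result: Valid BST


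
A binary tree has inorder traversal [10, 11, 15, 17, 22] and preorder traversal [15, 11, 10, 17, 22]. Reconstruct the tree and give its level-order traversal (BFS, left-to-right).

Inorder:  [10, 11, 15, 17, 22]
Preorder: [15, 11, 10, 17, 22]
Algorithm: preorder visits root first, so consume preorder in order;
for each root, split the current inorder slice at that value into
left-subtree inorder and right-subtree inorder, then recurse.
Recursive splits:
  root=15; inorder splits into left=[10, 11], right=[17, 22]
  root=11; inorder splits into left=[10], right=[]
  root=10; inorder splits into left=[], right=[]
  root=17; inorder splits into left=[], right=[22]
  root=22; inorder splits into left=[], right=[]
Reconstructed level-order: [15, 11, 17, 10, 22]


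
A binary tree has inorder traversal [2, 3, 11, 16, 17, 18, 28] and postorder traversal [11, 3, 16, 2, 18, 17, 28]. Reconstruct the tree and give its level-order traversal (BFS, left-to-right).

Inorder:   [2, 3, 11, 16, 17, 18, 28]
Postorder: [11, 3, 16, 2, 18, 17, 28]
Algorithm: postorder visits root last, so walk postorder right-to-left;
each value is the root of the current inorder slice — split it at that
value, recurse on the right subtree first, then the left.
Recursive splits:
  root=28; inorder splits into left=[2, 3, 11, 16, 17, 18], right=[]
  root=17; inorder splits into left=[2, 3, 11, 16], right=[18]
  root=18; inorder splits into left=[], right=[]
  root=2; inorder splits into left=[], right=[3, 11, 16]
  root=16; inorder splits into left=[3, 11], right=[]
  root=3; inorder splits into left=[], right=[11]
  root=11; inorder splits into left=[], right=[]
Reconstructed level-order: [28, 17, 2, 18, 16, 3, 11]


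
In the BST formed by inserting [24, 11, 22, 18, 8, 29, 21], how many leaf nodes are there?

Tree built from: [24, 11, 22, 18, 8, 29, 21]
Tree (level-order array): [24, 11, 29, 8, 22, None, None, None, None, 18, None, None, 21]
Rule: A leaf has 0 children.
Per-node child counts:
  node 24: 2 child(ren)
  node 11: 2 child(ren)
  node 8: 0 child(ren)
  node 22: 1 child(ren)
  node 18: 1 child(ren)
  node 21: 0 child(ren)
  node 29: 0 child(ren)
Matching nodes: [8, 21, 29]
Count of leaf nodes: 3


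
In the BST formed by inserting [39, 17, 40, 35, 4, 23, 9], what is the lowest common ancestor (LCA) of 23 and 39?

Tree insertion order: [39, 17, 40, 35, 4, 23, 9]
Tree (level-order array): [39, 17, 40, 4, 35, None, None, None, 9, 23]
In a BST, the LCA of p=23, q=39 is the first node v on the
root-to-leaf path with p <= v <= q (go left if both < v, right if both > v).
Walk from root:
  at 39: 23 <= 39 <= 39, this is the LCA
LCA = 39


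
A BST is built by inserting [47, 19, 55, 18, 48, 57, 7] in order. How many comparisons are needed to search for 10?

Search path for 10: 47 -> 19 -> 18 -> 7
Found: False
Comparisons: 4


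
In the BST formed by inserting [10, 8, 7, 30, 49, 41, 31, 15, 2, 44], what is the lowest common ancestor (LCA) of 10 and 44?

Tree insertion order: [10, 8, 7, 30, 49, 41, 31, 15, 2, 44]
Tree (level-order array): [10, 8, 30, 7, None, 15, 49, 2, None, None, None, 41, None, None, None, 31, 44]
In a BST, the LCA of p=10, q=44 is the first node v on the
root-to-leaf path with p <= v <= q (go left if both < v, right if both > v).
Walk from root:
  at 10: 10 <= 10 <= 44, this is the LCA
LCA = 10


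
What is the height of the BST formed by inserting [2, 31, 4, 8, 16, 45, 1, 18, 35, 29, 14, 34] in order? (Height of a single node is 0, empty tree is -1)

Insertion order: [2, 31, 4, 8, 16, 45, 1, 18, 35, 29, 14, 34]
Tree (level-order array): [2, 1, 31, None, None, 4, 45, None, 8, 35, None, None, 16, 34, None, 14, 18, None, None, None, None, None, 29]
Compute height bottom-up (empty subtree = -1):
  height(1) = 1 + max(-1, -1) = 0
  height(14) = 1 + max(-1, -1) = 0
  height(29) = 1 + max(-1, -1) = 0
  height(18) = 1 + max(-1, 0) = 1
  height(16) = 1 + max(0, 1) = 2
  height(8) = 1 + max(-1, 2) = 3
  height(4) = 1 + max(-1, 3) = 4
  height(34) = 1 + max(-1, -1) = 0
  height(35) = 1 + max(0, -1) = 1
  height(45) = 1 + max(1, -1) = 2
  height(31) = 1 + max(4, 2) = 5
  height(2) = 1 + max(0, 5) = 6
Height = 6


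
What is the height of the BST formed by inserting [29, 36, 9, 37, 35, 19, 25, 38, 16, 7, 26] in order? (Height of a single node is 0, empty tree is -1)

Insertion order: [29, 36, 9, 37, 35, 19, 25, 38, 16, 7, 26]
Tree (level-order array): [29, 9, 36, 7, 19, 35, 37, None, None, 16, 25, None, None, None, 38, None, None, None, 26]
Compute height bottom-up (empty subtree = -1):
  height(7) = 1 + max(-1, -1) = 0
  height(16) = 1 + max(-1, -1) = 0
  height(26) = 1 + max(-1, -1) = 0
  height(25) = 1 + max(-1, 0) = 1
  height(19) = 1 + max(0, 1) = 2
  height(9) = 1 + max(0, 2) = 3
  height(35) = 1 + max(-1, -1) = 0
  height(38) = 1 + max(-1, -1) = 0
  height(37) = 1 + max(-1, 0) = 1
  height(36) = 1 + max(0, 1) = 2
  height(29) = 1 + max(3, 2) = 4
Height = 4


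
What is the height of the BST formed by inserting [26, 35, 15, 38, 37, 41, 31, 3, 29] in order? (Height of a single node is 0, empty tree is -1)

Insertion order: [26, 35, 15, 38, 37, 41, 31, 3, 29]
Tree (level-order array): [26, 15, 35, 3, None, 31, 38, None, None, 29, None, 37, 41]
Compute height bottom-up (empty subtree = -1):
  height(3) = 1 + max(-1, -1) = 0
  height(15) = 1 + max(0, -1) = 1
  height(29) = 1 + max(-1, -1) = 0
  height(31) = 1 + max(0, -1) = 1
  height(37) = 1 + max(-1, -1) = 0
  height(41) = 1 + max(-1, -1) = 0
  height(38) = 1 + max(0, 0) = 1
  height(35) = 1 + max(1, 1) = 2
  height(26) = 1 + max(1, 2) = 3
Height = 3


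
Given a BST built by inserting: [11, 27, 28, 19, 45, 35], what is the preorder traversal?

Tree insertion order: [11, 27, 28, 19, 45, 35]
Tree (level-order array): [11, None, 27, 19, 28, None, None, None, 45, 35]
Preorder traversal: [11, 27, 19, 28, 45, 35]


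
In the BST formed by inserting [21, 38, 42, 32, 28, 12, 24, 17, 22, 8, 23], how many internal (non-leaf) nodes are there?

Tree built from: [21, 38, 42, 32, 28, 12, 24, 17, 22, 8, 23]
Tree (level-order array): [21, 12, 38, 8, 17, 32, 42, None, None, None, None, 28, None, None, None, 24, None, 22, None, None, 23]
Rule: An internal node has at least one child.
Per-node child counts:
  node 21: 2 child(ren)
  node 12: 2 child(ren)
  node 8: 0 child(ren)
  node 17: 0 child(ren)
  node 38: 2 child(ren)
  node 32: 1 child(ren)
  node 28: 1 child(ren)
  node 24: 1 child(ren)
  node 22: 1 child(ren)
  node 23: 0 child(ren)
  node 42: 0 child(ren)
Matching nodes: [21, 12, 38, 32, 28, 24, 22]
Count of internal (non-leaf) nodes: 7


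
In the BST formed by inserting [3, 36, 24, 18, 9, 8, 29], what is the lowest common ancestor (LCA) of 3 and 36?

Tree insertion order: [3, 36, 24, 18, 9, 8, 29]
Tree (level-order array): [3, None, 36, 24, None, 18, 29, 9, None, None, None, 8]
In a BST, the LCA of p=3, q=36 is the first node v on the
root-to-leaf path with p <= v <= q (go left if both < v, right if both > v).
Walk from root:
  at 3: 3 <= 3 <= 36, this is the LCA
LCA = 3


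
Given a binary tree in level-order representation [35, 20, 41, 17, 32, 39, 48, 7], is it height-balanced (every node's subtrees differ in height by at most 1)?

Tree (level-order array): [35, 20, 41, 17, 32, 39, 48, 7]
Definition: a tree is height-balanced if, at every node, |h(left) - h(right)| <= 1 (empty subtree has height -1).
Bottom-up per-node check:
  node 7: h_left=-1, h_right=-1, diff=0 [OK], height=0
  node 17: h_left=0, h_right=-1, diff=1 [OK], height=1
  node 32: h_left=-1, h_right=-1, diff=0 [OK], height=0
  node 20: h_left=1, h_right=0, diff=1 [OK], height=2
  node 39: h_left=-1, h_right=-1, diff=0 [OK], height=0
  node 48: h_left=-1, h_right=-1, diff=0 [OK], height=0
  node 41: h_left=0, h_right=0, diff=0 [OK], height=1
  node 35: h_left=2, h_right=1, diff=1 [OK], height=3
All nodes satisfy the balance condition.
Result: Balanced


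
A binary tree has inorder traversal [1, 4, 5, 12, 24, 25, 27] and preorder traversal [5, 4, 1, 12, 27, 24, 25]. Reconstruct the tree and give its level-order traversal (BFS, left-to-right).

Inorder:  [1, 4, 5, 12, 24, 25, 27]
Preorder: [5, 4, 1, 12, 27, 24, 25]
Algorithm: preorder visits root first, so consume preorder in order;
for each root, split the current inorder slice at that value into
left-subtree inorder and right-subtree inorder, then recurse.
Recursive splits:
  root=5; inorder splits into left=[1, 4], right=[12, 24, 25, 27]
  root=4; inorder splits into left=[1], right=[]
  root=1; inorder splits into left=[], right=[]
  root=12; inorder splits into left=[], right=[24, 25, 27]
  root=27; inorder splits into left=[24, 25], right=[]
  root=24; inorder splits into left=[], right=[25]
  root=25; inorder splits into left=[], right=[]
Reconstructed level-order: [5, 4, 12, 1, 27, 24, 25]


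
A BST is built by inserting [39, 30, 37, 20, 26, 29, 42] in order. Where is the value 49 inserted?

Starting tree (level order): [39, 30, 42, 20, 37, None, None, None, 26, None, None, None, 29]
Insertion path: 39 -> 42
Result: insert 49 as right child of 42
Final tree (level order): [39, 30, 42, 20, 37, None, 49, None, 26, None, None, None, None, None, 29]


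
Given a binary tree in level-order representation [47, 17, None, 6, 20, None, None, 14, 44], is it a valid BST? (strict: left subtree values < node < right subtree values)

Level-order array: [47, 17, None, 6, 20, None, None, 14, 44]
Validate using subtree bounds (lo, hi): at each node, require lo < value < hi,
then recurse left with hi=value and right with lo=value.
Preorder trace (stopping at first violation):
  at node 47 with bounds (-inf, +inf): OK
  at node 17 with bounds (-inf, 47): OK
  at node 6 with bounds (-inf, 17): OK
  at node 20 with bounds (17, 47): OK
  at node 14 with bounds (17, 20): VIOLATION
Node 14 violates its bound: not (17 < 14 < 20).
Result: Not a valid BST


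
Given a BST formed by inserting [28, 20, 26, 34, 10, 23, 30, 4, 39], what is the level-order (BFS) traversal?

Tree insertion order: [28, 20, 26, 34, 10, 23, 30, 4, 39]
Tree (level-order array): [28, 20, 34, 10, 26, 30, 39, 4, None, 23]
BFS from the root, enqueuing left then right child of each popped node:
  queue [28] -> pop 28, enqueue [20, 34], visited so far: [28]
  queue [20, 34] -> pop 20, enqueue [10, 26], visited so far: [28, 20]
  queue [34, 10, 26] -> pop 34, enqueue [30, 39], visited so far: [28, 20, 34]
  queue [10, 26, 30, 39] -> pop 10, enqueue [4], visited so far: [28, 20, 34, 10]
  queue [26, 30, 39, 4] -> pop 26, enqueue [23], visited so far: [28, 20, 34, 10, 26]
  queue [30, 39, 4, 23] -> pop 30, enqueue [none], visited so far: [28, 20, 34, 10, 26, 30]
  queue [39, 4, 23] -> pop 39, enqueue [none], visited so far: [28, 20, 34, 10, 26, 30, 39]
  queue [4, 23] -> pop 4, enqueue [none], visited so far: [28, 20, 34, 10, 26, 30, 39, 4]
  queue [23] -> pop 23, enqueue [none], visited so far: [28, 20, 34, 10, 26, 30, 39, 4, 23]
Result: [28, 20, 34, 10, 26, 30, 39, 4, 23]


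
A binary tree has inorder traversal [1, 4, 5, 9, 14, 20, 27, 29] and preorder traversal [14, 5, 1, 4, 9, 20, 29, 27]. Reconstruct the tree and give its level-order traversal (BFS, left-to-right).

Inorder:  [1, 4, 5, 9, 14, 20, 27, 29]
Preorder: [14, 5, 1, 4, 9, 20, 29, 27]
Algorithm: preorder visits root first, so consume preorder in order;
for each root, split the current inorder slice at that value into
left-subtree inorder and right-subtree inorder, then recurse.
Recursive splits:
  root=14; inorder splits into left=[1, 4, 5, 9], right=[20, 27, 29]
  root=5; inorder splits into left=[1, 4], right=[9]
  root=1; inorder splits into left=[], right=[4]
  root=4; inorder splits into left=[], right=[]
  root=9; inorder splits into left=[], right=[]
  root=20; inorder splits into left=[], right=[27, 29]
  root=29; inorder splits into left=[27], right=[]
  root=27; inorder splits into left=[], right=[]
Reconstructed level-order: [14, 5, 20, 1, 9, 29, 4, 27]


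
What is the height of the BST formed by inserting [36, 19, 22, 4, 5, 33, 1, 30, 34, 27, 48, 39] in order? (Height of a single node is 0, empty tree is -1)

Insertion order: [36, 19, 22, 4, 5, 33, 1, 30, 34, 27, 48, 39]
Tree (level-order array): [36, 19, 48, 4, 22, 39, None, 1, 5, None, 33, None, None, None, None, None, None, 30, 34, 27]
Compute height bottom-up (empty subtree = -1):
  height(1) = 1 + max(-1, -1) = 0
  height(5) = 1 + max(-1, -1) = 0
  height(4) = 1 + max(0, 0) = 1
  height(27) = 1 + max(-1, -1) = 0
  height(30) = 1 + max(0, -1) = 1
  height(34) = 1 + max(-1, -1) = 0
  height(33) = 1 + max(1, 0) = 2
  height(22) = 1 + max(-1, 2) = 3
  height(19) = 1 + max(1, 3) = 4
  height(39) = 1 + max(-1, -1) = 0
  height(48) = 1 + max(0, -1) = 1
  height(36) = 1 + max(4, 1) = 5
Height = 5


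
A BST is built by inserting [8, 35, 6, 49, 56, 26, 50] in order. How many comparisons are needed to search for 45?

Search path for 45: 8 -> 35 -> 49
Found: False
Comparisons: 3


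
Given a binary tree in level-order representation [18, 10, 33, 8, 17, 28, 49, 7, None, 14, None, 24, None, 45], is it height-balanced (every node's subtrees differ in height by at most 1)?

Tree (level-order array): [18, 10, 33, 8, 17, 28, 49, 7, None, 14, None, 24, None, 45]
Definition: a tree is height-balanced if, at every node, |h(left) - h(right)| <= 1 (empty subtree has height -1).
Bottom-up per-node check:
  node 7: h_left=-1, h_right=-1, diff=0 [OK], height=0
  node 8: h_left=0, h_right=-1, diff=1 [OK], height=1
  node 14: h_left=-1, h_right=-1, diff=0 [OK], height=0
  node 17: h_left=0, h_right=-1, diff=1 [OK], height=1
  node 10: h_left=1, h_right=1, diff=0 [OK], height=2
  node 24: h_left=-1, h_right=-1, diff=0 [OK], height=0
  node 28: h_left=0, h_right=-1, diff=1 [OK], height=1
  node 45: h_left=-1, h_right=-1, diff=0 [OK], height=0
  node 49: h_left=0, h_right=-1, diff=1 [OK], height=1
  node 33: h_left=1, h_right=1, diff=0 [OK], height=2
  node 18: h_left=2, h_right=2, diff=0 [OK], height=3
All nodes satisfy the balance condition.
Result: Balanced
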